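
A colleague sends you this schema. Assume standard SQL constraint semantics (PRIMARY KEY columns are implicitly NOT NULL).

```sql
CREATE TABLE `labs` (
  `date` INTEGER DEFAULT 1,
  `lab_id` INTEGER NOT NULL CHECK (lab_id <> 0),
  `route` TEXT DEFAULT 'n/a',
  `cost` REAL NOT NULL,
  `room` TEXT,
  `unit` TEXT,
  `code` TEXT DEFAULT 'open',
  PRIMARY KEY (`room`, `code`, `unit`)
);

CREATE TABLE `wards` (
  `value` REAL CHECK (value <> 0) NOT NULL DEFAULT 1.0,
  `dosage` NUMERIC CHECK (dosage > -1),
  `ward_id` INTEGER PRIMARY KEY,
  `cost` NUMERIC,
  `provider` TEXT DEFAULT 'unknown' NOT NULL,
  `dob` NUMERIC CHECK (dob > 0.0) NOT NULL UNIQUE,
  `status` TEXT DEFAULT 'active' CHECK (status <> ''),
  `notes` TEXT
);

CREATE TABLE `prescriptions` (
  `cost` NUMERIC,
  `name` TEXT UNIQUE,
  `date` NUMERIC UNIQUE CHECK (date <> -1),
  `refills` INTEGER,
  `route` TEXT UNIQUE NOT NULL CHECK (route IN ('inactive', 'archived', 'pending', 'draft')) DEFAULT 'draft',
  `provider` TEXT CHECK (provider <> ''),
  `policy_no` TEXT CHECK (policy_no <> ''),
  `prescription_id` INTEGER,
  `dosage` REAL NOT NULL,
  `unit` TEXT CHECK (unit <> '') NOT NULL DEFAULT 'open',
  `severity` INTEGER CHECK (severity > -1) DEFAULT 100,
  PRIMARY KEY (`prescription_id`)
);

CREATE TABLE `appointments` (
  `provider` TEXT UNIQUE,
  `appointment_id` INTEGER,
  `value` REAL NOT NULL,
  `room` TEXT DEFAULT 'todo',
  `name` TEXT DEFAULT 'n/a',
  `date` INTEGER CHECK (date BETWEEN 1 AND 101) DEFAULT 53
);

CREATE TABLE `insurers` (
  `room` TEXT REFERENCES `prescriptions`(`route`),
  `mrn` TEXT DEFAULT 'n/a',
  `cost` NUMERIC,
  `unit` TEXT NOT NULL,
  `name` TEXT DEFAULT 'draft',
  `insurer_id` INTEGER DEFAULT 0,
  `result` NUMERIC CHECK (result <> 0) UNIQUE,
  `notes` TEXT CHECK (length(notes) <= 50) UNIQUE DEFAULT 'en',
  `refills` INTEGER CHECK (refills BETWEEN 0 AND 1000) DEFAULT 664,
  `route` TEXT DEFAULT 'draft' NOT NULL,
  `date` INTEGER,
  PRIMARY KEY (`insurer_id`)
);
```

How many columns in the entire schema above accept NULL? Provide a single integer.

labs: 2 nullable (date, route — PK (room, code, unit) and explicit NOT NULL columns excluded).
wards: 4 nullable (dosage, cost, status, notes — PK (ward_id) and explicit NOT NULL columns excluded).
prescriptions: 7 nullable (cost, name, date, refills, provider, policy_no, severity — PK (prescription_id) and explicit NOT NULL columns excluded).
appointments: 5 nullable (provider, appointment_id, room, name, date — PK none and explicit NOT NULL columns excluded).
insurers: 8 nullable (room, mrn, cost, name, result, notes, refills, date — PK (insurer_id) and explicit NOT NULL columns excluded).
Total: 2 + 4 + 7 + 5 + 8 = 26.

26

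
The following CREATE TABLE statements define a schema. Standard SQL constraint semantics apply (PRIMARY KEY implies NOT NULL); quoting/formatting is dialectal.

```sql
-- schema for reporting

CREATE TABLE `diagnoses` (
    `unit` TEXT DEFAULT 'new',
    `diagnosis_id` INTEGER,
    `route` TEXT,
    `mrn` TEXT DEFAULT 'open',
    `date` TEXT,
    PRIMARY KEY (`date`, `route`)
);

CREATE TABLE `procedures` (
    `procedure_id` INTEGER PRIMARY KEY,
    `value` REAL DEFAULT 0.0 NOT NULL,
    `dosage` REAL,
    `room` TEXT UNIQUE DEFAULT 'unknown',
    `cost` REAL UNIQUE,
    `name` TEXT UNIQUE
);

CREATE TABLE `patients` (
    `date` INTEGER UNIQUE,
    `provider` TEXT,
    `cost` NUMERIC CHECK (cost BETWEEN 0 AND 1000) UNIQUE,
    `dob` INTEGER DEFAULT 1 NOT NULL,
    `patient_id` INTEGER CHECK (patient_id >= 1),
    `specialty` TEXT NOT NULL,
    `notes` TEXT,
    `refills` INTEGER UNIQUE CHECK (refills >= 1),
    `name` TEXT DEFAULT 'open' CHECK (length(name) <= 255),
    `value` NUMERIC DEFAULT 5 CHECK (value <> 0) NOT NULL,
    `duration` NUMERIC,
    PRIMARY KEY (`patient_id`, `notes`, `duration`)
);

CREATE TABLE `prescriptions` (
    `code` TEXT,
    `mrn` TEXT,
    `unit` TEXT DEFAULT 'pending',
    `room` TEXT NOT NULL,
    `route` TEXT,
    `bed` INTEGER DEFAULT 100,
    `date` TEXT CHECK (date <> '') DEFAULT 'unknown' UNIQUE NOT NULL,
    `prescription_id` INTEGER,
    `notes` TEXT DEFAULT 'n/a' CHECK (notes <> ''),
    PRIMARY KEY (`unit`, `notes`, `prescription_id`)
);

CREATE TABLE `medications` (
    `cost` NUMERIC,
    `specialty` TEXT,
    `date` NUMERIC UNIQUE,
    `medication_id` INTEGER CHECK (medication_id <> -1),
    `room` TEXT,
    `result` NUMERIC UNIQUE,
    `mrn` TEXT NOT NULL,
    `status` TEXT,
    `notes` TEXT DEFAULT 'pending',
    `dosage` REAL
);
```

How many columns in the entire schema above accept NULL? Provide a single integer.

25

diagnoses: 3 nullable (unit, diagnosis_id, mrn — PK (date, route) and explicit NOT NULL columns excluded).
procedures: 4 nullable (dosage, room, cost, name — PK (procedure_id) and explicit NOT NULL columns excluded).
patients: 5 nullable (date, provider, cost, refills, name — PK (patient_id, notes, duration) and explicit NOT NULL columns excluded).
prescriptions: 4 nullable (code, mrn, route, bed — PK (unit, notes, prescription_id) and explicit NOT NULL columns excluded).
medications: 9 nullable (cost, specialty, date, medication_id, room, result, status, notes, dosage — PK none and explicit NOT NULL columns excluded).
Total: 3 + 4 + 5 + 4 + 9 = 25.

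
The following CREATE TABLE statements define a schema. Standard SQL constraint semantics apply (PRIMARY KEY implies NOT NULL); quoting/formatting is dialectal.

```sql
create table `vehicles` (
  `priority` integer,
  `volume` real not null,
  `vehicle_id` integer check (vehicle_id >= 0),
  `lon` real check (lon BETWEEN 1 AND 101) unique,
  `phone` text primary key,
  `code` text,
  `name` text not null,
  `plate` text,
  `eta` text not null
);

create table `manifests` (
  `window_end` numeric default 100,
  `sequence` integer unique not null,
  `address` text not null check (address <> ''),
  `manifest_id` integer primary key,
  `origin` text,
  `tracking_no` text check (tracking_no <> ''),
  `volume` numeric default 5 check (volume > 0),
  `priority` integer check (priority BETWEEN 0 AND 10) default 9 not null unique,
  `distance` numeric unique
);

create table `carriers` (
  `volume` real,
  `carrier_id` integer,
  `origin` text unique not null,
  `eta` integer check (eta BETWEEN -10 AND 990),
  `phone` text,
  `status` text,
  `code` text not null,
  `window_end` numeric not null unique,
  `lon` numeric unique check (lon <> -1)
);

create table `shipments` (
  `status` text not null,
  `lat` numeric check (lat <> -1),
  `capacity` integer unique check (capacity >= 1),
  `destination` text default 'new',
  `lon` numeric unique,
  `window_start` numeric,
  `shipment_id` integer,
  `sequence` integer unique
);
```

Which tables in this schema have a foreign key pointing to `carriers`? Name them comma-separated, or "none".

No REFERENCES clause anywhere in the schema names carriers.

none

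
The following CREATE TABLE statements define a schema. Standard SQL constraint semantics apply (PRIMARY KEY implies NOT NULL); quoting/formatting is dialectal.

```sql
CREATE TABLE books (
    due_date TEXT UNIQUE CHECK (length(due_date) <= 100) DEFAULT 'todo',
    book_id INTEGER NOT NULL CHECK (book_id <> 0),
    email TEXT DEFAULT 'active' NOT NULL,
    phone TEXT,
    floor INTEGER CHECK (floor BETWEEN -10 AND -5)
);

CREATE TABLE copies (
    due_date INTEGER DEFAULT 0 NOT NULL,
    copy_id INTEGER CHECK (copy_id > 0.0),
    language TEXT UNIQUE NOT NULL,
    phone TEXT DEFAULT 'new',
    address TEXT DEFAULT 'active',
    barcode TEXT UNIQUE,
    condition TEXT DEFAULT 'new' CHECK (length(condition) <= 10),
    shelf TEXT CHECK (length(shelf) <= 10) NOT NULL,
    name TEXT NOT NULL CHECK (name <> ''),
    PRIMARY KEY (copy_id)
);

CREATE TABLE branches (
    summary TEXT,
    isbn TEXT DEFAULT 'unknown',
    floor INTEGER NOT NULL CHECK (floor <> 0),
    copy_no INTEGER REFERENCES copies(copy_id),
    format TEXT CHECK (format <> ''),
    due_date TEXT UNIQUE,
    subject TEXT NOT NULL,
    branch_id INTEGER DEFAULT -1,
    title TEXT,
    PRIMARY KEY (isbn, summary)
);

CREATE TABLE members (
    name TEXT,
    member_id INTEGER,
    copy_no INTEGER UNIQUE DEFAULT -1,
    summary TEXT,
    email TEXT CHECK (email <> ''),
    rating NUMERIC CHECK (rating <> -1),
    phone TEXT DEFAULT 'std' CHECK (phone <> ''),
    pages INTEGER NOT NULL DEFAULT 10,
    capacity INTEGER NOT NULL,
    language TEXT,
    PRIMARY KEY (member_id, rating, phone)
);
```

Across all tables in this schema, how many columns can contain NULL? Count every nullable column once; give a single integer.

17

books: 3 nullable (due_date, phone, floor — PK none and explicit NOT NULL columns excluded).
copies: 4 nullable (phone, address, barcode, condition — PK (copy_id) and explicit NOT NULL columns excluded).
branches: 5 nullable (copy_no, format, due_date, branch_id, title — PK (isbn, summary) and explicit NOT NULL columns excluded).
members: 5 nullable (name, copy_no, summary, email, language — PK (member_id, rating, phone) and explicit NOT NULL columns excluded).
Total: 3 + 4 + 5 + 5 = 17.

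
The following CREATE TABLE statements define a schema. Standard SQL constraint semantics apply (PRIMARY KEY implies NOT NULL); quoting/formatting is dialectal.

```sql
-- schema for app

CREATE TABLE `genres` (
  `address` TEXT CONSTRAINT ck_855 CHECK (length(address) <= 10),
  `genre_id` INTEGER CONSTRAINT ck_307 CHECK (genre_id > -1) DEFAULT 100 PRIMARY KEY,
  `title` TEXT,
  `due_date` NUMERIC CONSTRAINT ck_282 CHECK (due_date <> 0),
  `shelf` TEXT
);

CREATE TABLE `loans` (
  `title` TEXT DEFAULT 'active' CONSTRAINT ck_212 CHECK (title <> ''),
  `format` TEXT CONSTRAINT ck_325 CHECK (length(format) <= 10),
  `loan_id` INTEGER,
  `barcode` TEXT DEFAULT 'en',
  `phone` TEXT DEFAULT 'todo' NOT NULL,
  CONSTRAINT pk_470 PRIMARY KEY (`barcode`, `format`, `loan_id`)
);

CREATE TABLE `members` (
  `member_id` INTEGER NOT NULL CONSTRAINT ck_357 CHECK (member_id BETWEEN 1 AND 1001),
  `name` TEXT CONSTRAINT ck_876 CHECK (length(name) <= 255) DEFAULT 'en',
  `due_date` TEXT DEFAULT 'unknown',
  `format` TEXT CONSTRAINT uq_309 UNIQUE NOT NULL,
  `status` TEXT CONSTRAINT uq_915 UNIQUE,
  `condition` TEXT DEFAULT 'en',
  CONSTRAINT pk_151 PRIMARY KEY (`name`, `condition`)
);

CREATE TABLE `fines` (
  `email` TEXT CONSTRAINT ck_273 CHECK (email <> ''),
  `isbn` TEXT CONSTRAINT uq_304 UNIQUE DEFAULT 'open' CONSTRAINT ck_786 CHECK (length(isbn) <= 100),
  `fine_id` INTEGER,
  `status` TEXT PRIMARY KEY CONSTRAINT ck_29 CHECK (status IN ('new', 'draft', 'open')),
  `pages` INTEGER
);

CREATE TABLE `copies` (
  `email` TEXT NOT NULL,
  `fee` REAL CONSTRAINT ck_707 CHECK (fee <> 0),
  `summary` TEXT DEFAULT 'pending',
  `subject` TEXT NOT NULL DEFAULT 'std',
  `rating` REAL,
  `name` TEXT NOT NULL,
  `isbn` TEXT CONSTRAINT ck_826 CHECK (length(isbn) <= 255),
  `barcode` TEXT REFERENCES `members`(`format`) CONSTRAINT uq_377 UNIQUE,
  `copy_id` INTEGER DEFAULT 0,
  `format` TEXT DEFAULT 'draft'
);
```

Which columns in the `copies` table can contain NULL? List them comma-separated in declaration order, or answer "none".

- email: declared NOT NULL → not nullable.
- fee: CHECK does not forbid NULL (a CHECK constraint passes when its expression is NULL) → nullable.
- summary: DEFAULT only fills an omitted column; an explicit NULL is still allowed → nullable.
- subject: declared NOT NULL → not nullable.
- rating: no NOT NULL constraint applies → nullable.
- name: declared NOT NULL → not nullable.
- isbn: CHECK does not forbid NULL (a CHECK constraint passes when its expression is NULL) → nullable.
- barcode: a foreign key column may be NULL unless separately constrained → nullable.
- copy_id: DEFAULT only fills an omitted column; an explicit NULL is still allowed → nullable.
- format: DEFAULT only fills an omitted column; an explicit NULL is still allowed → nullable.

fee, summary, rating, isbn, barcode, copy_id, format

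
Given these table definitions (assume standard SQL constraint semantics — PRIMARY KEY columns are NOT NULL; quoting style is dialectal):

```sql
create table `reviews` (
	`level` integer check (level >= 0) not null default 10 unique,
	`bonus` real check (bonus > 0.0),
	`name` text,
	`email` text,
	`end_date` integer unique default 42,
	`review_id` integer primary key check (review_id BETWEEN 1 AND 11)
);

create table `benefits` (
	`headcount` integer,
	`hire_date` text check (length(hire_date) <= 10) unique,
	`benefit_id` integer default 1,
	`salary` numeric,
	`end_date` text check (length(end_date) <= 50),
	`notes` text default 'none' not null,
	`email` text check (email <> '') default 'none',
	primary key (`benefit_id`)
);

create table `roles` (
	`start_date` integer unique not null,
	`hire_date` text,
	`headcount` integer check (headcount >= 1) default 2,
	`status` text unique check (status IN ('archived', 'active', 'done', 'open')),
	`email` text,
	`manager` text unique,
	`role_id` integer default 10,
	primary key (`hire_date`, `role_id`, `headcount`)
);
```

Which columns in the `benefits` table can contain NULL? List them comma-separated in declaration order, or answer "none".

- headcount: no NOT NULL constraint applies → nullable.
- hire_date: CHECK does not forbid NULL (a CHECK constraint passes when its expression is NULL) → nullable.
- benefit_id: part of the PRIMARY KEY, which implies NOT NULL → not nullable.
- salary: no NOT NULL constraint applies → nullable.
- end_date: CHECK does not forbid NULL (a CHECK constraint passes when its expression is NULL) → nullable.
- notes: declared NOT NULL → not nullable.
- email: CHECK does not forbid NULL (a CHECK constraint passes when its expression is NULL) → nullable.

headcount, hire_date, salary, end_date, email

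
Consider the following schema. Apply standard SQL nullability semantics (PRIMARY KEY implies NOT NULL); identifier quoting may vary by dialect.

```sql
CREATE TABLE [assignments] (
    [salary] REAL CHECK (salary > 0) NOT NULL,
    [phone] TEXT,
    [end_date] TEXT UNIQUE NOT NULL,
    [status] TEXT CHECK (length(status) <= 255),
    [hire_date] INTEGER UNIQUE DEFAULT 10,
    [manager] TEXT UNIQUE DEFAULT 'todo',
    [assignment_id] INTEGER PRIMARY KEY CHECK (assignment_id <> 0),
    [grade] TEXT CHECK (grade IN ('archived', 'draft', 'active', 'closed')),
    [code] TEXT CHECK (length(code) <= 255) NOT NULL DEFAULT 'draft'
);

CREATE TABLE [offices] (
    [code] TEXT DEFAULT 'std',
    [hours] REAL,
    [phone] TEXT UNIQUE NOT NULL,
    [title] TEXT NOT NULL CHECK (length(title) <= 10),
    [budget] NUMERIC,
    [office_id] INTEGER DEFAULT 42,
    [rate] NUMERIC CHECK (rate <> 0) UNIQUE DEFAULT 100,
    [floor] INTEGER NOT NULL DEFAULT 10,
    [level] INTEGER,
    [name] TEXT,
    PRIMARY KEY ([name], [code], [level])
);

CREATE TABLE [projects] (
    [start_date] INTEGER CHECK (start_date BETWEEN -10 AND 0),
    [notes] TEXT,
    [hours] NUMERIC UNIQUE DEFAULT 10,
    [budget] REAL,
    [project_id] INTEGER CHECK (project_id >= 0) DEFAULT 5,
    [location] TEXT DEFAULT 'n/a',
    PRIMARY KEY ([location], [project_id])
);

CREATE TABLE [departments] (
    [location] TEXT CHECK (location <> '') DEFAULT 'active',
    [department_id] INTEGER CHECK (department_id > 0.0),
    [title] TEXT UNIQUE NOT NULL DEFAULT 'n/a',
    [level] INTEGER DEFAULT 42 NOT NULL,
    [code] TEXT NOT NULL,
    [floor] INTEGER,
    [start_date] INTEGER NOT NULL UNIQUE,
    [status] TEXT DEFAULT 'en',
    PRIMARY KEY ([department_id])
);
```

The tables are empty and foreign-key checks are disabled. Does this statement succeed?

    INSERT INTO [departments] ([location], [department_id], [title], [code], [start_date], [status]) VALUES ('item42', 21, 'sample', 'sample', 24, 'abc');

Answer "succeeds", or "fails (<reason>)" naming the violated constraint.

NOT NULL columns: code is supplied; department_id is supplied; level defaults to 42; start_date is supplied; title is supplied.
CHECK constraints: 'item42' satisfies (location <> ''); 21 satisfies (department_id > 0.0).
No constraint is violated.

succeeds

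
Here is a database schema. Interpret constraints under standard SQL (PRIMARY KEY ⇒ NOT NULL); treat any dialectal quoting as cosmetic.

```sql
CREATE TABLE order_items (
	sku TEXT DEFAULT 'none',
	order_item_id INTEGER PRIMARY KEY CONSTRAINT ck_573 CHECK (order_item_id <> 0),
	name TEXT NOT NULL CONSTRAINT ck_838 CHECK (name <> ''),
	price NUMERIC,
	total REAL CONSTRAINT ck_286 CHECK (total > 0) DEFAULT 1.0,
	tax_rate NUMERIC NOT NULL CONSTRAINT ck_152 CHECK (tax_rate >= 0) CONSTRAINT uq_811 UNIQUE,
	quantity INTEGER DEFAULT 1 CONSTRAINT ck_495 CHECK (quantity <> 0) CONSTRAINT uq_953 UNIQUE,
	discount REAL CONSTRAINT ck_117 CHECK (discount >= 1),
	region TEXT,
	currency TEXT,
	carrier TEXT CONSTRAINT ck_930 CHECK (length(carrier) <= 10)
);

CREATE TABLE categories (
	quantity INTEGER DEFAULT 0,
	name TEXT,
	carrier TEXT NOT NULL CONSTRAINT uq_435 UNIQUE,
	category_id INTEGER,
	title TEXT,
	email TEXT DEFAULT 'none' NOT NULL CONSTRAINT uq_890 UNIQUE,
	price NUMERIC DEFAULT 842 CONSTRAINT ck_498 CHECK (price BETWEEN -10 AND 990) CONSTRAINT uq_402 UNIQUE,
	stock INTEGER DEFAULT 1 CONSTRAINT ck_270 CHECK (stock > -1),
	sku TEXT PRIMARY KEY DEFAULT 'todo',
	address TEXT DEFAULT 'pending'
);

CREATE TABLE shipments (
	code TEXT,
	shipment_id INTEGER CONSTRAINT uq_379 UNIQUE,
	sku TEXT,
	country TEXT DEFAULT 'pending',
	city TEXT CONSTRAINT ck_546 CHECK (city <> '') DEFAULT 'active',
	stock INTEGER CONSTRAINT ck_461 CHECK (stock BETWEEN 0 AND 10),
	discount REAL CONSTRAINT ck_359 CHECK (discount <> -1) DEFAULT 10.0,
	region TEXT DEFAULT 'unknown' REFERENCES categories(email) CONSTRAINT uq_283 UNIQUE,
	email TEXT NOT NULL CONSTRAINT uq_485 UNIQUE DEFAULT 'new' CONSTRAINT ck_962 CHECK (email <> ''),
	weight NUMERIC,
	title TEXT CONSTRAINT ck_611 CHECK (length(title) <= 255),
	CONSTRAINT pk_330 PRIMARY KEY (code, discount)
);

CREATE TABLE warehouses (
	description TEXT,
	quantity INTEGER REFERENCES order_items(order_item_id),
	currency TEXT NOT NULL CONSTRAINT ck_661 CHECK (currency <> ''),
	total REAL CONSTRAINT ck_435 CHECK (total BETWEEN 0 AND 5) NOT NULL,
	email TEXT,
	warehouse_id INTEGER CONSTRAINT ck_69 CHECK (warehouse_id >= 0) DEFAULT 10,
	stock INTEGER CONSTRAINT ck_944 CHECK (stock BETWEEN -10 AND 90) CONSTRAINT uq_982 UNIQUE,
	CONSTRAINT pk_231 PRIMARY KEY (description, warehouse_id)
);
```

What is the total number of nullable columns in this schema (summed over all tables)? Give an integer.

26

order_items: 8 nullable (sku, price, total, quantity, discount, region, currency, carrier — PK (order_item_id) and explicit NOT NULL columns excluded).
categories: 7 nullable (quantity, name, category_id, title, price, stock, address — PK (sku) and explicit NOT NULL columns excluded).
shipments: 8 nullable (shipment_id, sku, country, city, stock, region, weight, title — PK (code, discount) and explicit NOT NULL columns excluded).
warehouses: 3 nullable (quantity, email, stock — PK (description, warehouse_id) and explicit NOT NULL columns excluded).
Total: 8 + 7 + 8 + 3 = 26.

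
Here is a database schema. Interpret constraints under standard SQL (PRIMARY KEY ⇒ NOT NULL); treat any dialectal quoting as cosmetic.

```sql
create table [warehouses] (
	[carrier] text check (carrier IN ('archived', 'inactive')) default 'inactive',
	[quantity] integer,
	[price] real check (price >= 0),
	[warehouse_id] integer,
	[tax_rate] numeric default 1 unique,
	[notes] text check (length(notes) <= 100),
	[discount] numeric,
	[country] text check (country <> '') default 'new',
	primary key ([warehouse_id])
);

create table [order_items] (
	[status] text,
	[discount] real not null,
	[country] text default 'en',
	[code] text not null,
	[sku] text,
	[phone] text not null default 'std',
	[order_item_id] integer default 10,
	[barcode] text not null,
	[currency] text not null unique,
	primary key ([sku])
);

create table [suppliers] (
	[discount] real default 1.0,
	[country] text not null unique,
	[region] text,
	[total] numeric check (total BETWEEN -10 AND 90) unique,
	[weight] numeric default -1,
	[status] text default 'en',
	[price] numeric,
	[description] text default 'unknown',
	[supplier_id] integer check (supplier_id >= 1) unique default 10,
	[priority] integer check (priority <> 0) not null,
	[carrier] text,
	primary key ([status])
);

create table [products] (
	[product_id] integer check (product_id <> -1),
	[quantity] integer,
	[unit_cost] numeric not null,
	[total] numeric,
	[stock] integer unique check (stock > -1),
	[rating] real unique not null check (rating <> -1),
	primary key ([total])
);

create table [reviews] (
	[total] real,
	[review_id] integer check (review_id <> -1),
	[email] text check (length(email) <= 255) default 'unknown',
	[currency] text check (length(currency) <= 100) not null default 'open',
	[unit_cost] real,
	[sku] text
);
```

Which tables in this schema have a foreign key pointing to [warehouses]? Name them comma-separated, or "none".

No REFERENCES clause anywhere in the schema names warehouses.

none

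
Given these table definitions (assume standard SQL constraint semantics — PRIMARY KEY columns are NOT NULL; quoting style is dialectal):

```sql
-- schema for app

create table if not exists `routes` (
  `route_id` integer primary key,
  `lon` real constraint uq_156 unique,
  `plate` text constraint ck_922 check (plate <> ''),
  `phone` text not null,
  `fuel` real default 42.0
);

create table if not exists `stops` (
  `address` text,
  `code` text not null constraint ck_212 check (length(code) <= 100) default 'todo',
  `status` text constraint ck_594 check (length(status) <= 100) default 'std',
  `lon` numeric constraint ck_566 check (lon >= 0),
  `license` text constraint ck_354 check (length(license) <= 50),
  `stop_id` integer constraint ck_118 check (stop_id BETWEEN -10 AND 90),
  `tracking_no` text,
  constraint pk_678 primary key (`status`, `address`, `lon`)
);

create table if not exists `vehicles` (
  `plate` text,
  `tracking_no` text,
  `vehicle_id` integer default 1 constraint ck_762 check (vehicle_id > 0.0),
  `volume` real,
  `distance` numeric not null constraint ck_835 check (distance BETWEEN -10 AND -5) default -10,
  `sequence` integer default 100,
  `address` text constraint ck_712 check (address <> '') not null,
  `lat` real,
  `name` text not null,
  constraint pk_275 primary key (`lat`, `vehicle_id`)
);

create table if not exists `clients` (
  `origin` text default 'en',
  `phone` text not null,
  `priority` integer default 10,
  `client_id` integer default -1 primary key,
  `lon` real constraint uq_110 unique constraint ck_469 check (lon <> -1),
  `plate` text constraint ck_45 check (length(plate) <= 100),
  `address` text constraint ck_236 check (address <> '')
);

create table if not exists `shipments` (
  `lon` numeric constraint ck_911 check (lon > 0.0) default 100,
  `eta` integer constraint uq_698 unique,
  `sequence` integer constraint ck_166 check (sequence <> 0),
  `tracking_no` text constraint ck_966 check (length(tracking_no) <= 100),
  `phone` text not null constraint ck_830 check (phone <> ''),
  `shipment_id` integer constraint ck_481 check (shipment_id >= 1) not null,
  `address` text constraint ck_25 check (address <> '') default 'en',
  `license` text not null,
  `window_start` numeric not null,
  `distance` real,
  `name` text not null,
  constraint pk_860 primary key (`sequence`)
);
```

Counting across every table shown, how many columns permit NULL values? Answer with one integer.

20

routes: 3 nullable (lon, plate, fuel — PK (route_id) and explicit NOT NULL columns excluded).
stops: 3 nullable (license, stop_id, tracking_no — PK (status, address, lon) and explicit NOT NULL columns excluded).
vehicles: 4 nullable (plate, tracking_no, volume, sequence — PK (lat, vehicle_id) and explicit NOT NULL columns excluded).
clients: 5 nullable (origin, priority, lon, plate, address — PK (client_id) and explicit NOT NULL columns excluded).
shipments: 5 nullable (lon, eta, tracking_no, address, distance — PK (sequence) and explicit NOT NULL columns excluded).
Total: 3 + 3 + 4 + 5 + 5 = 20.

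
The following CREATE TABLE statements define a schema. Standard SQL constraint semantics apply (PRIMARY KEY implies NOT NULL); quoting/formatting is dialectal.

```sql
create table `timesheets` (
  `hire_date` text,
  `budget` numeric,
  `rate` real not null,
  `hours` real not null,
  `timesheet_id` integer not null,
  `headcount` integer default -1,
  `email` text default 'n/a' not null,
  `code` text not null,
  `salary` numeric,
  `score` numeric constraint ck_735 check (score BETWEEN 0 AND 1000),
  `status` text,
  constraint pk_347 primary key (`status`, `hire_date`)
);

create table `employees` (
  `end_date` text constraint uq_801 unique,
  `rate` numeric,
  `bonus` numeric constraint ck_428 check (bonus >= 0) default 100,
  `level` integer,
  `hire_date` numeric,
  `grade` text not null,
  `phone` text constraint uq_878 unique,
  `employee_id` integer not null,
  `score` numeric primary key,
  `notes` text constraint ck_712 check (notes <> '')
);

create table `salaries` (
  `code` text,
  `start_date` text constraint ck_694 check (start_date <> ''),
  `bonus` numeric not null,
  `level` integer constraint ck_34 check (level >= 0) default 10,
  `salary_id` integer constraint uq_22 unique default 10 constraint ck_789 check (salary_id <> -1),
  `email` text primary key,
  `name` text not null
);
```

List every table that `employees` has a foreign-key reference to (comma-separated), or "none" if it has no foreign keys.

none

No column in employees has a REFERENCES clause.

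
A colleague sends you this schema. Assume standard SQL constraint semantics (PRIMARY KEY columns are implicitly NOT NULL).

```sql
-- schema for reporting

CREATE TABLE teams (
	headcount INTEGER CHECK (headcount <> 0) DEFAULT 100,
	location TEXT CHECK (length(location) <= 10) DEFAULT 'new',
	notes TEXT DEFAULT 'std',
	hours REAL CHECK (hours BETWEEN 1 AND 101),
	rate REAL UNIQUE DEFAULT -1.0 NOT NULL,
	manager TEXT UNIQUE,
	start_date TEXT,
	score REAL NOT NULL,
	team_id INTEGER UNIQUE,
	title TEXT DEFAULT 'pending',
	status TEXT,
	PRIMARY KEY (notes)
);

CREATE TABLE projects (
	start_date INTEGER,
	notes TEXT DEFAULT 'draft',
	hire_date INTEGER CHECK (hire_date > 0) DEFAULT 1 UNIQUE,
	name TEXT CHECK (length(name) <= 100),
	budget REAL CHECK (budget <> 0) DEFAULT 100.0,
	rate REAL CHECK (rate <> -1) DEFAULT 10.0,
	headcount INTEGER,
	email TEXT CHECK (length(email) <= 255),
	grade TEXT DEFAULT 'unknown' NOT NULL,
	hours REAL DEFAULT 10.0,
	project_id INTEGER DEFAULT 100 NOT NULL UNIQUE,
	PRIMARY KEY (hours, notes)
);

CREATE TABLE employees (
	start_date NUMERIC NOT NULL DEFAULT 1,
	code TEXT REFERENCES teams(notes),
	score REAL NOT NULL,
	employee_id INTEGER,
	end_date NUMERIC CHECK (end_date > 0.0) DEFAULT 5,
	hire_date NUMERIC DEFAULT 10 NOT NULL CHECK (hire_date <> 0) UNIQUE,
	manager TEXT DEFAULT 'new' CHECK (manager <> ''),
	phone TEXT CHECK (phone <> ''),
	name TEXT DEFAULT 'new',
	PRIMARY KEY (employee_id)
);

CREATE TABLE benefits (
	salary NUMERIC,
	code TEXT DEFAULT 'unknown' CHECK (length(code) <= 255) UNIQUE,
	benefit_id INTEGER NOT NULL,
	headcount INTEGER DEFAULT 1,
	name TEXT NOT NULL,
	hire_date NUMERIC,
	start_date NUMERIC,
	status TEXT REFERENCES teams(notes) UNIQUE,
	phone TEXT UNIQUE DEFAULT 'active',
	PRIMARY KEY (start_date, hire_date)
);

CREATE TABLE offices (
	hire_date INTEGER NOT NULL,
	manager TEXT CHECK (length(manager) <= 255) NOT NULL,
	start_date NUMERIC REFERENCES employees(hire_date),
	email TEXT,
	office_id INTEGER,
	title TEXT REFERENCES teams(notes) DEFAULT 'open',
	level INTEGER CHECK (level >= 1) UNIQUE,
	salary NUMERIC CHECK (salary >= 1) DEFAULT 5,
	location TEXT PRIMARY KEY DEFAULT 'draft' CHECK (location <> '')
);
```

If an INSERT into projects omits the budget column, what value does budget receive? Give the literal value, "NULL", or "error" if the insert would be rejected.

budget has an explicit DEFAULT 100.0.
When the column is omitted from an INSERT, that default is used.

100.0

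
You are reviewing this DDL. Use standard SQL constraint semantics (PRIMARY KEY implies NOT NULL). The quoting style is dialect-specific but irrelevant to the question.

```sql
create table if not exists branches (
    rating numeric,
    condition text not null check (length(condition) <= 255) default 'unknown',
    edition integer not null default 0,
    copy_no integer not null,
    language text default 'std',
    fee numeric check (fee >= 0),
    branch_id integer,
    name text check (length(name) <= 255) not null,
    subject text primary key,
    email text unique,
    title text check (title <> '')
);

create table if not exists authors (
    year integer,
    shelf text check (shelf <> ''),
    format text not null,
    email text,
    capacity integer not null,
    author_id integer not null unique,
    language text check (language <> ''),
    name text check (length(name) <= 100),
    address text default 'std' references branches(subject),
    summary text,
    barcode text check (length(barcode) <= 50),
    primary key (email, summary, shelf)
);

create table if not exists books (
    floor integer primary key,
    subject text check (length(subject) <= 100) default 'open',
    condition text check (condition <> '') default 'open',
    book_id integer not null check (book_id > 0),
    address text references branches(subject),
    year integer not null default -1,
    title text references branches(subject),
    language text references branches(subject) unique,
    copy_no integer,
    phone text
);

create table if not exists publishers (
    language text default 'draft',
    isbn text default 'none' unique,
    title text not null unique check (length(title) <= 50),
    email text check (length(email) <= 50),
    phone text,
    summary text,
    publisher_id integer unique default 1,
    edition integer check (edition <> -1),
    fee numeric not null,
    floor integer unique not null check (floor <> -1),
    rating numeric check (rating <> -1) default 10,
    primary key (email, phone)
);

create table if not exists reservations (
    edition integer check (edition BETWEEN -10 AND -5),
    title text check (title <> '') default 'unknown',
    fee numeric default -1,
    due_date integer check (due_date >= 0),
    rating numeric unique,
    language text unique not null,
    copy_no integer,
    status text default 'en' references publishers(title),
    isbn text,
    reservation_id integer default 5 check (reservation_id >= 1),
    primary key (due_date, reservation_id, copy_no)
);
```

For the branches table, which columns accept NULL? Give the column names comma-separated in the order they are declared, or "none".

rating, language, fee, branch_id, email, title

- rating: no NOT NULL constraint applies → nullable.
- condition: declared NOT NULL → not nullable.
- edition: declared NOT NULL → not nullable.
- copy_no: declared NOT NULL → not nullable.
- language: DEFAULT only fills an omitted column; an explicit NULL is still allowed → nullable.
- fee: CHECK does not forbid NULL (a CHECK constraint passes when its expression is NULL) → nullable.
- branch_id: no NOT NULL constraint applies → nullable.
- name: declared NOT NULL → not nullable.
- subject: part of the PRIMARY KEY, which implies NOT NULL → not nullable.
- email: UNIQUE does not imply NOT NULL → nullable.
- title: CHECK does not forbid NULL (a CHECK constraint passes when its expression is NULL) → nullable.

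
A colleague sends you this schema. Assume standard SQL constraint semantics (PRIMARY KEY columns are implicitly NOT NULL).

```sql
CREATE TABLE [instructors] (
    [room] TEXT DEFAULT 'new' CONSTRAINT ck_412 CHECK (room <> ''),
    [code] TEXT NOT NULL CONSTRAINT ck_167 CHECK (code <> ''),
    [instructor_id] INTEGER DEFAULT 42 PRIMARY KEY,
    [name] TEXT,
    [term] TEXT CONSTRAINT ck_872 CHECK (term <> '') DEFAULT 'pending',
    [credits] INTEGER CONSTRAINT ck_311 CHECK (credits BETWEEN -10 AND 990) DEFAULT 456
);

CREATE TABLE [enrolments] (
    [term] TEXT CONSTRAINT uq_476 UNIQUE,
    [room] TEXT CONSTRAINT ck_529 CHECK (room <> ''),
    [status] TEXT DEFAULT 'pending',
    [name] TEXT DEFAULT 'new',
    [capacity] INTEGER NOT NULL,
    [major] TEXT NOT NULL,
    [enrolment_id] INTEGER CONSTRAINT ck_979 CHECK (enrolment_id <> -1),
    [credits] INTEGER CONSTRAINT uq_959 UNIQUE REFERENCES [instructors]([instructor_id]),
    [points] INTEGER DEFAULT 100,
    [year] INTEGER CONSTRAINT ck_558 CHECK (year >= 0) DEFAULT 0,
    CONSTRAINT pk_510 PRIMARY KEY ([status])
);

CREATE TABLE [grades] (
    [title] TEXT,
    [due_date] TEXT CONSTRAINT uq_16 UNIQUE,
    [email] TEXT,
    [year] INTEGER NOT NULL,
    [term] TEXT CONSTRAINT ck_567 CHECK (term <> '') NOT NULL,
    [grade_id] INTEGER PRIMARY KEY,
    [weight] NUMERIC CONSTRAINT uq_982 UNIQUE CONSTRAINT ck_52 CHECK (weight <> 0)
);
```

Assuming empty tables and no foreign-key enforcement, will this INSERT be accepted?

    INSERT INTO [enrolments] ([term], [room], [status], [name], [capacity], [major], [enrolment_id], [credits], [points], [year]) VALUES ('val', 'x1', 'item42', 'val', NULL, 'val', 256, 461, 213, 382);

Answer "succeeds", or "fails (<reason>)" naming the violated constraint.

fails (NOT NULL on capacity)

capacity is explicitly set to NULL, but capacity is declared NOT NULL.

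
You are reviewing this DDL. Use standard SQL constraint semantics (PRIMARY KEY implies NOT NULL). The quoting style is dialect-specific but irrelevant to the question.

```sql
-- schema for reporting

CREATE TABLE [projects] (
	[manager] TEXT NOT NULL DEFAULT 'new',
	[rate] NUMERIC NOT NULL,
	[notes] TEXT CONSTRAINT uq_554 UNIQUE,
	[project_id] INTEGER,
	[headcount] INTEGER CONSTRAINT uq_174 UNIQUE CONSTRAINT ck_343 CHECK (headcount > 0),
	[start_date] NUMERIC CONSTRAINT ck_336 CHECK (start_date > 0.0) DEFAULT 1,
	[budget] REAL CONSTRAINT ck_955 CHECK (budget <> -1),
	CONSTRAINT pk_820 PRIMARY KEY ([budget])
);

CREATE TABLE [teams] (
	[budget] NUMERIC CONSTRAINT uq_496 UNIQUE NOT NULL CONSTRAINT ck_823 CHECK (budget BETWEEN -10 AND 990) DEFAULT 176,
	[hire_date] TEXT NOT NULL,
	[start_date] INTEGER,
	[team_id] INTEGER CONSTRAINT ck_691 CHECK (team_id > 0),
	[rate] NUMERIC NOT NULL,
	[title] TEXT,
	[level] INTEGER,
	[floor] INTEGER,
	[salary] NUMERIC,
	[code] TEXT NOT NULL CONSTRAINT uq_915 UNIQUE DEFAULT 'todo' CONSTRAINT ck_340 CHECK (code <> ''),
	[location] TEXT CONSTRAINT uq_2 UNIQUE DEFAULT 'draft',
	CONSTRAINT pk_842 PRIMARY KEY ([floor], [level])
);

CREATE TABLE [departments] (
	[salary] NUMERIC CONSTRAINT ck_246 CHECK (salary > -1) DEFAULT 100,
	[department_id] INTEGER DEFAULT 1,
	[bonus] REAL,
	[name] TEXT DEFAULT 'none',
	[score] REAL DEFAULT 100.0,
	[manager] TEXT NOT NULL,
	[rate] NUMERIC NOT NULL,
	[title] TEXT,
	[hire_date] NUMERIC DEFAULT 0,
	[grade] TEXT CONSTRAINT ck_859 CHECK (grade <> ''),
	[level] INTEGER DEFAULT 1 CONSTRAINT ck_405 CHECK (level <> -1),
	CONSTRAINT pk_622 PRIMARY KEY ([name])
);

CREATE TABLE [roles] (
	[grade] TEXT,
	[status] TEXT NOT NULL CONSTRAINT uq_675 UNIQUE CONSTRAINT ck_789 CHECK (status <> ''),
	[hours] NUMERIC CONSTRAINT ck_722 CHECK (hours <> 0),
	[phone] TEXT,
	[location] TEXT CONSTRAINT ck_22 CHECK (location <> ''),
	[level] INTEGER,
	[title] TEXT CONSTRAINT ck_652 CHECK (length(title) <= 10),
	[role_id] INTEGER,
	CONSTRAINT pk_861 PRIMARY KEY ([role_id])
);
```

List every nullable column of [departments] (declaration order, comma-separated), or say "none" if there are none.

salary, department_id, bonus, score, title, hire_date, grade, level

- salary: CHECK does not forbid NULL (a CHECK constraint passes when its expression is NULL) → nullable.
- department_id: DEFAULT only fills an omitted column; an explicit NULL is still allowed → nullable.
- bonus: no NOT NULL constraint applies → nullable.
- name: part of the PRIMARY KEY, which implies NOT NULL → not nullable.
- score: DEFAULT only fills an omitted column; an explicit NULL is still allowed → nullable.
- manager: declared NOT NULL → not nullable.
- rate: declared NOT NULL → not nullable.
- title: no NOT NULL constraint applies → nullable.
- hire_date: DEFAULT only fills an omitted column; an explicit NULL is still allowed → nullable.
- grade: CHECK does not forbid NULL (a CHECK constraint passes when its expression is NULL) → nullable.
- level: CHECK does not forbid NULL (a CHECK constraint passes when its expression is NULL) → nullable.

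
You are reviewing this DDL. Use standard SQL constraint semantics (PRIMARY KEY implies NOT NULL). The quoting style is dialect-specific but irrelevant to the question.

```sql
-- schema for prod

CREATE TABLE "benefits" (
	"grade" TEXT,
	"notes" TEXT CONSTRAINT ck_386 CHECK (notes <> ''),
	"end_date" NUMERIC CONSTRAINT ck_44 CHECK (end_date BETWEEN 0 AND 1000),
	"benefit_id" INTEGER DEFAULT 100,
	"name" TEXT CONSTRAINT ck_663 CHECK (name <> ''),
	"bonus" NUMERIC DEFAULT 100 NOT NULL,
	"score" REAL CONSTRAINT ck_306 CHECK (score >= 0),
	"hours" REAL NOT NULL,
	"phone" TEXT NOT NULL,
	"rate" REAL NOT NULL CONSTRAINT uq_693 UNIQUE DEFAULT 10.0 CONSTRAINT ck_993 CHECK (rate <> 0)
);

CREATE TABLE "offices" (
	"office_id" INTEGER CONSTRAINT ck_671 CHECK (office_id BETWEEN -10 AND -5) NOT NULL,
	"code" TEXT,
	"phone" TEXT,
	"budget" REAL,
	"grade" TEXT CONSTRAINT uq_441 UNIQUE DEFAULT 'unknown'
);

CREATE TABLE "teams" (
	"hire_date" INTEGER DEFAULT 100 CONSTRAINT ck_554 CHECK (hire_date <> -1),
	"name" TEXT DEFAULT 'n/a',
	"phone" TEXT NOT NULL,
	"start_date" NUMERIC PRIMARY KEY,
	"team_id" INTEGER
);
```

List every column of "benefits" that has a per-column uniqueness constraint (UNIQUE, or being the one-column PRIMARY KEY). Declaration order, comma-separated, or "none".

- grade: no UNIQUE or single-column PK constraint.
- notes: no UNIQUE or single-column PK constraint.
- end_date: no UNIQUE or single-column PK constraint.
- benefit_id: no UNIQUE or single-column PK constraint.
- name: no UNIQUE or single-column PK constraint.
- bonus: no UNIQUE or single-column PK constraint.
- score: no UNIQUE or single-column PK constraint.
- hours: no UNIQUE or single-column PK constraint.
- phone: no UNIQUE or single-column PK constraint.
- rate: declared UNIQUE → unique.

rate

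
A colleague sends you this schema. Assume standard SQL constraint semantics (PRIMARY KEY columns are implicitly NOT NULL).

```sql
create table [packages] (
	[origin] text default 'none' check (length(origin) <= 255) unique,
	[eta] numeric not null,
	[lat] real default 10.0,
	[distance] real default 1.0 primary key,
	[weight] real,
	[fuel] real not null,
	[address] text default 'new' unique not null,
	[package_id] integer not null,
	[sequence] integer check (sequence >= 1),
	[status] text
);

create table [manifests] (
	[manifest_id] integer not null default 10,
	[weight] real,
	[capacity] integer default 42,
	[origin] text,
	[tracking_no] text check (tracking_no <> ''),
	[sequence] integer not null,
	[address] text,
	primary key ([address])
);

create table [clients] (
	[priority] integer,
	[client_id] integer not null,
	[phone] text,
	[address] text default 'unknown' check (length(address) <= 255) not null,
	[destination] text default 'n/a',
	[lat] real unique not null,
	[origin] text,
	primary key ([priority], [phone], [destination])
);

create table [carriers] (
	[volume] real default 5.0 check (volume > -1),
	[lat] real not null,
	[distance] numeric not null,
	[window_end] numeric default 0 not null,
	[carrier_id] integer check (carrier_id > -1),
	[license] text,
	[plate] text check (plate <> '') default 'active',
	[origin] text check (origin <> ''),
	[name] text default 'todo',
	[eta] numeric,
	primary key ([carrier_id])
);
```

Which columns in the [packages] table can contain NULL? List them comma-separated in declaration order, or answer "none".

- origin: CHECK does not forbid NULL (a CHECK constraint passes when its expression is NULL) → nullable.
- eta: declared NOT NULL → not nullable.
- lat: DEFAULT only fills an omitted column; an explicit NULL is still allowed → nullable.
- distance: part of the PRIMARY KEY, which implies NOT NULL → not nullable.
- weight: no NOT NULL constraint applies → nullable.
- fuel: declared NOT NULL → not nullable.
- address: declared NOT NULL → not nullable.
- package_id: declared NOT NULL → not nullable.
- sequence: CHECK does not forbid NULL (a CHECK constraint passes when its expression is NULL) → nullable.
- status: no NOT NULL constraint applies → nullable.

origin, lat, weight, sequence, status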